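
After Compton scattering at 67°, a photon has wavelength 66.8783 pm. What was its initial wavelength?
65.4000 pm

From λ' = λ + Δλ, we have λ = λ' - Δλ

First calculate the Compton shift:
Δλ = λ_C(1 - cos θ)
Δλ = 2.4263 × (1 - cos(67°))
Δλ = 2.4263 × 0.6093
Δλ = 1.4783 pm

Initial wavelength:
λ = λ' - Δλ
λ = 66.8783 - 1.4783
λ = 65.4000 pm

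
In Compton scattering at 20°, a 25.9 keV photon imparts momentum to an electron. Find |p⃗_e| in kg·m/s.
4.8000e-24 kg·m/s

The electron is initially at rest, so by conservation of momentum:
p⃗_e = p⃗₀ − p⃗'  (incident photon momentum minus scattered photon momentum)

Photon momentum magnitudes (p = h/λ = E/c):
λ₀ = hc/E₀ = 47.8703 pm → p₀ = h/λ₀ = 1.3842e-23 kg·m/s
Δλ = λ_C(1 − cos 20°) = 0.1463 pm
λ' = 48.0167 pm → p' = h/λ' = 1.3800e-23 kg·m/s

The scattered photon makes angle θ = 20° with the incident direction, so by the law of cosines:
|p⃗_e|² = p₀² + p'² − 2p₀p'cos θ
|p⃗_e|² = (1.3842e-23)² + (1.3800e-23)² − 2·1.3842e-23·1.3800e-23·cos(20°)
|p⃗_e| = 4.8000e-24 kg·m/s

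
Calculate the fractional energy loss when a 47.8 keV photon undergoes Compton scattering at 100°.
0.0989 (or 9.89%)

Calculate initial and final photon energies:

Initial: E₀ = 47.8 keV → λ₀ = 25.9381 pm
Compton shift: Δλ = 2.8476 pm
Final wavelength: λ' = 28.7858 pm
Final energy: E' = 43.0714 keV

Fractional energy loss:
(E₀ - E')/E₀ = (47.8000 - 43.0714)/47.8000
= 4.7286/47.8000
= 0.0989
= 9.89%

(Intermediate values are shown rounded; full precision is carried through to the final answer.)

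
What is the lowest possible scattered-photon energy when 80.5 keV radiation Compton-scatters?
61.2135 keV (at θ = 180°)

The scattered photon has minimum energy when its wavelength is maximum, i.e., when the Compton shift Δλ = λ_C(1 − cos θ) is maximum. This occurs at θ = 180° (backscattering), giving Δλ_max = 2λ_C = 4.8526 pm.

Initial wavelength: λ₀ = hc/E₀ = 15.4018 pm
Maximum final wavelength: λ'_max = λ₀ + 2λ_C = 15.4018 + 4.8526 = 20.2544 pm
Minimum final energy: E'_min = hc/λ'_max = 61.2135 keV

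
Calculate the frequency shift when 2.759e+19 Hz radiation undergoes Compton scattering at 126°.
7.222e+18 Hz (decrease)

Convert frequency to wavelength (c = 299792458 m/s):
λ₀ = c/f₀ = 299792458/2.759e+19 = 1.0865983e-11 m = 10.8660 pm

Calculate Compton shift:
Δλ = λ_C(1 - cos(126°)) = 3.8525 pm

Final wavelength:
λ' = λ₀ + Δλ = 10.8660 + 3.8525 = 14.7184 pm

Final frequency:
f' = c/λ' = 299792458/1.4718442e-11 = 2.0368491e+19 Hz

Frequency shift (decrease):
Δf = f₀ - f' = 2.759e+19 - 2.0368491e+19 = 7.222e+18 Hz

(Intermediate values are shown rounded; full precision is carried through to the final answer.)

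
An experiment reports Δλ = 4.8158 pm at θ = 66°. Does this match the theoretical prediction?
No, inconsistent

Calculate the expected shift for θ = 66°:

Δλ_expected = λ_C(1 - cos(66°))
Δλ_expected = 2.4263 × (1 - cos(66°))
Δλ_expected = 2.4263 × 0.5933
Δλ_expected = 1.4394 pm

Given shift: 4.8158 pm
Expected shift: 1.4394 pm
Difference: 3.3763 pm

The values do not match. The given shift corresponds to θ ≈ 170.0°, not 66°.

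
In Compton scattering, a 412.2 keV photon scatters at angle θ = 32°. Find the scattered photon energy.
367.1922 keV

First convert energy to wavelength:
λ = hc/E, with hc ≈ 1239.842 keV·pm (i.e. 1239.842 eV·nm)

For E = 412.2 keV = 412200 eV:
λ = 1239.842 keV·pm / 412.2 keV
λ = 3.0079 pm

Calculate the Compton shift:
Δλ = λ_C(1 - cos(32°)) = 2.4263 × 0.1520
Δλ = 0.3687 pm

Final wavelength:
λ' = 3.0079 + 0.3687 = 3.3765 pm

Final energy:
E' = hc/λ' = 1239.842 / 3.3765 = 367.1922 keV

(Intermediate values are shown rounded; full precision is carried through to the final answer.)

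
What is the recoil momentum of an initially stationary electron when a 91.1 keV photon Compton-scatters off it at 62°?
4.8119e-23 kg·m/s

The electron is initially at rest, so by conservation of momentum:
p⃗_e = p⃗₀ − p⃗'  (incident photon momentum minus scattered photon momentum)

Photon momentum magnitudes (p = h/λ = E/c):
λ₀ = hc/E₀ = 13.6097 pm → p₀ = h/λ₀ = 4.8686e-23 kg·m/s
Δλ = λ_C(1 − cos 62°) = 1.2872 pm
λ' = 14.8969 pm → p' = h/λ' = 4.4479e-23 kg·m/s

The scattered photon makes angle θ = 62° with the incident direction, so by the law of cosines:
|p⃗_e|² = p₀² + p'² − 2p₀p'cos θ
|p⃗_e|² = (4.8686e-23)² + (4.4479e-23)² − 2·4.8686e-23·4.4479e-23·cos(62°)
|p⃗_e| = 4.8119e-23 kg·m/s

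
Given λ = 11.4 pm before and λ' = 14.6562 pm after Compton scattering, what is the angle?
110.00°

First find the wavelength shift:
Δλ = λ' - λ = 14.6562 - 11.4 = 3.2562 pm

Using Δλ = λ_C(1 - cos θ), with λ_C = h/(m_e·c) ≈ 2.42631024 pm:
cos θ = 1 - Δλ/λ_C
cos θ = 1 - 3.2562/2.42631024
cos θ = -0.342038

θ = arccos(-0.342038)
θ = 110.00°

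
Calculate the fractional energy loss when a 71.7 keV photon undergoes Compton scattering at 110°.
0.1585 (or 15.85%)

Calculate initial and final photon energies:

Initial: E₀ = 71.7 keV → λ₀ = 17.2921 pm
Compton shift: Δλ = 3.2562 pm
Final wavelength: λ' = 20.5482 pm
Final energy: E' = 60.3381 keV

Fractional energy loss:
(E₀ - E')/E₀ = (71.7000 - 60.3381)/71.7000
= 11.3619/71.7000
= 0.1585
= 15.85%

(Intermediate values are shown rounded; full precision is carried through to the final answer.)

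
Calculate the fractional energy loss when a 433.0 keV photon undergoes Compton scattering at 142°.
0.6024 (or 60.24%)

Calculate initial and final photon energies:

Initial: E₀ = 433.0 keV → λ₀ = 2.8634 pm
Compton shift: Δλ = 4.3383 pm
Final wavelength: λ' = 7.2016 pm
Final energy: E' = 172.1609 keV

Fractional energy loss:
(E₀ - E')/E₀ = (433.0000 - 172.1609)/433.0000
= 260.8391/433.0000
= 0.6024
= 60.24%

(Intermediate values are shown rounded; full precision is carried through to the final answer.)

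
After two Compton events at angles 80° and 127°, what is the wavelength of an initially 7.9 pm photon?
13.7915 pm

Apply Compton shift twice:

First scattering at θ₁ = 80°:
Δλ₁ = λ_C(1 - cos(80°))
Δλ₁ = 2.4263 × 0.8264
Δλ₁ = 2.0050 pm

After first scattering:
λ₁ = 7.9 + 2.0050 = 9.9050 pm

Second scattering at θ₂ = 127°:
Δλ₂ = λ_C(1 - cos(127°))
Δλ₂ = 2.4263 × 1.6018
Δλ₂ = 3.8865 pm

Final wavelength:
λ₂ = 9.9050 + 3.8865 = 13.7915 pm

Total shift: Δλ_total = 2.0050 + 3.8865 = 5.8915 pm

(Intermediate values are shown rounded; full precision is carried through to the final answer.)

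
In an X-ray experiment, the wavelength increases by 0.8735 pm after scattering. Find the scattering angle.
50.21°

From the Compton formula Δλ = λ_C(1 - cos θ), we can solve for θ:

cos θ = 1 - Δλ/λ_C

Given:
- Δλ = 0.8735 pm
- λ_C = h/(m_e·c) ≈ 2.42631024 pm

cos θ = 1 - 0.8735/2.42631024
cos θ = 1 - 0.360012
cos θ = 0.639988

θ = arccos(0.639988)
θ = 50.21°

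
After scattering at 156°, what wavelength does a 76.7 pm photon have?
81.3429 pm

Using the Compton scattering formula:
λ' = λ + Δλ = λ + λ_C(1 - cos θ)

Given:
- Initial wavelength λ = 76.7 pm
- Scattering angle θ = 156°
- Compton wavelength λ_C ≈ 2.4263 pm

Calculate the shift:
Δλ = 2.4263 × (1 - cos(156°))
Δλ = 2.4263 × 1.9135
Δλ = 4.6429 pm

Final wavelength:
λ' = 76.7 + 4.6429 = 81.3429 pm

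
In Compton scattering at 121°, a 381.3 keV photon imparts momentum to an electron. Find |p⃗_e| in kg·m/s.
2.6599e-22 kg·m/s

The electron is initially at rest, so by conservation of momentum:
p⃗_e = p⃗₀ − p⃗'  (incident photon momentum minus scattered photon momentum)

Photon momentum magnitudes (p = h/λ = E/c):
λ₀ = hc/E₀ = 3.2516 pm → p₀ = h/λ₀ = 2.0378e-22 kg·m/s
Δλ = λ_C(1 − cos 121°) = 3.6760 pm
λ' = 6.9276 pm → p' = h/λ' = 9.5648e-23 kg·m/s

The scattered photon makes angle θ = 121° with the incident direction, so by the law of cosines:
|p⃗_e|² = p₀² + p'² − 2p₀p'cos θ
|p⃗_e|² = (2.0378e-22)² + (9.5648e-23)² − 2·2.0378e-22·9.5648e-23·cos(121°)
|p⃗_e| = 2.6599e-22 kg·m/s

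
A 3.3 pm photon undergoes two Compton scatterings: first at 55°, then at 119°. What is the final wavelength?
7.9372 pm

Apply Compton shift twice:

First scattering at θ₁ = 55°:
Δλ₁ = λ_C(1 - cos(55°))
Δλ₁ = 2.4263 × 0.4264
Δλ₁ = 1.0346 pm

After first scattering:
λ₁ = 3.3 + 1.0346 = 4.3346 pm

Second scattering at θ₂ = 119°:
Δλ₂ = λ_C(1 - cos(119°))
Δλ₂ = 2.4263 × 1.4848
Δλ₂ = 3.6026 pm

Final wavelength:
λ₂ = 4.3346 + 3.6026 = 7.9372 pm

Total shift: Δλ_total = 1.0346 + 3.6026 = 4.6372 pm

(Intermediate values are shown rounded; full precision is carried through to the final answer.)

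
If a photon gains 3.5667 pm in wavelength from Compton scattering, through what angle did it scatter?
118.03°

From the Compton formula Δλ = λ_C(1 - cos θ), we can solve for θ:

cos θ = 1 - Δλ/λ_C

Given:
- Δλ = 3.5667 pm
- λ_C = h/(m_e·c) ≈ 2.42631024 pm

cos θ = 1 - 3.5667/2.42631024
cos θ = 1 - 1.470010
cos θ = -0.470010

θ = arccos(-0.470010)
θ = 118.03°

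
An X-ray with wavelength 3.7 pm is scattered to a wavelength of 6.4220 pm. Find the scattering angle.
97.00°

First find the wavelength shift:
Δλ = λ' - λ = 6.4220 - 3.7 = 2.7220 pm

Using Δλ = λ_C(1 - cos θ), with λ_C = h/(m_e·c) ≈ 2.42631024 pm:
cos θ = 1 - Δλ/λ_C
cos θ = 1 - 2.7220/2.42631024
cos θ = -0.121868

θ = arccos(-0.121868)
θ = 97.00°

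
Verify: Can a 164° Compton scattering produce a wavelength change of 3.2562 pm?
No, inconsistent

Calculate the expected shift for θ = 164°:

Δλ_expected = λ_C(1 - cos(164°))
Δλ_expected = 2.4263 × (1 - cos(164°))
Δλ_expected = 2.4263 × 1.9613
Δλ_expected = 4.7586 pm

Given shift: 3.2562 pm
Expected shift: 4.7586 pm
Difference: 1.5025 pm

The values do not match. The given shift corresponds to θ ≈ 110.0°, not 164°.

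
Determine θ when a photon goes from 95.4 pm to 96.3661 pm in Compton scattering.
53.00°

First find the wavelength shift:
Δλ = λ' - λ = 96.3661 - 95.4 = 0.9661 pm

Using Δλ = λ_C(1 - cos θ), with λ_C = h/(m_e·c) ≈ 2.42631024 pm:
cos θ = 1 - Δλ/λ_C
cos θ = 1 - 0.9661/2.42631024
cos θ = 0.601823

θ = arccos(0.601823)
θ = 53.00°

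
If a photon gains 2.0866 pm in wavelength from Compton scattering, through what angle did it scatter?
81.95°

From the Compton formula Δλ = λ_C(1 - cos θ), we can solve for θ:

cos θ = 1 - Δλ/λ_C

Given:
- Δλ = 2.0866 pm
- λ_C = h/(m_e·c) ≈ 2.42631024 pm

cos θ = 1 - 2.0866/2.42631024
cos θ = 1 - 0.859989
cos θ = 0.140011

θ = arccos(0.140011)
θ = 81.95°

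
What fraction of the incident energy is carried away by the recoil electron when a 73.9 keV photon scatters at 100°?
0.1451 (or 14.51%)

Calculate initial and final photon energies:

Initial: E₀ = 73.9 keV → λ₀ = 16.7773 pm
Compton shift: Δλ = 2.8476 pm
Final wavelength: λ' = 19.6249 pm
Final energy: E' = 63.1769 keV

Fractional energy loss:
(E₀ - E')/E₀ = (73.9000 - 63.1769)/73.9000
= 10.7231/73.9000
= 0.1451
= 14.51%

(Intermediate values are shown rounded; full precision is carried through to the final answer.)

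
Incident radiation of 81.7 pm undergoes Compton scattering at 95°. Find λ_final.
84.3378 pm

Using the Compton scattering formula:
λ' = λ + Δλ = λ + λ_C(1 - cos θ)

Given:
- Initial wavelength λ = 81.7 pm
- Scattering angle θ = 95°
- Compton wavelength λ_C ≈ 2.4263 pm

Calculate the shift:
Δλ = 2.4263 × (1 - cos(95°))
Δλ = 2.4263 × 1.0872
Δλ = 2.6378 pm

Final wavelength:
λ' = 81.7 + 2.6378 = 84.3378 pm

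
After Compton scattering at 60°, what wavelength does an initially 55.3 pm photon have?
56.5132 pm

Using the Compton formula: λ' = λ + λ_C(1 − cos θ)

For θ = 60°, cos θ = 1/2 (exact) = 0.5000, so:
1 − cos 60° = 1 − (1/2) = 0.5000

Δλ = λ_C × 0.5000 = 2.4263 × 0.5000 = 1.2132 pm

λ' = 55.3 + 1.2132 = 56.5132 pm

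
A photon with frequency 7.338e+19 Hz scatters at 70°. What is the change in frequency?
2.062e+19 Hz (decrease)

Convert frequency to wavelength (c = 299792458 m/s):
λ₀ = c/f₀ = 299792458/7.338e+19 = 4.0854791e-12 m = 4.0855 pm

Calculate Compton shift:
Δλ = λ_C(1 - cos(70°)) = 1.5965 pm

Final wavelength:
λ' = λ₀ + Δλ = 4.0855 + 1.5965 = 5.6819 pm

Final frequency:
f' = c/λ' = 299792458/5.6819424e-12 = 5.2762319e+19 Hz

Frequency shift (decrease):
Δf = f₀ - f' = 7.338e+19 - 5.2762319e+19 = 2.062e+19 Hz

(Intermediate values are shown rounded; full precision is carried through to the final answer.)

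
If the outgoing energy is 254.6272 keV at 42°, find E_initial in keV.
292.0000 keV

Convert final energy to wavelength (hc ≈ 1239.842 keV·pm):
λ' = hc/E' = 1239.842 / 254.6272 = 4.8692 pm

Calculate the Compton shift:
Δλ = λ_C(1 - cos(42°))
Δλ = 2.4263 × (1 - cos(42°))
Δλ = 0.6232 pm

Initial wavelength:
λ = λ' - Δλ = 4.8692 - 0.6232 = 4.2460 pm

Initial energy:
E = hc/λ = 1239.842 / 4.2460 = 292.0000 keV

(Intermediate values are shown rounded; full precision is carried through to the final answer.)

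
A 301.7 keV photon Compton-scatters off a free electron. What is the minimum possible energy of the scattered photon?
138.3422 keV (at θ = 180°)

The scattered photon has minimum energy when its wavelength is maximum, i.e., when the Compton shift Δλ = λ_C(1 − cos θ) is maximum. This occurs at θ = 180° (backscattering), giving Δλ_max = 2λ_C = 4.8526 pm.

Initial wavelength: λ₀ = hc/E₀ = 4.1095 pm
Maximum final wavelength: λ'_max = λ₀ + 2λ_C = 4.1095 + 4.8526 = 8.9621 pm
Minimum final energy: E'_min = hc/λ'_max = 138.3422 keV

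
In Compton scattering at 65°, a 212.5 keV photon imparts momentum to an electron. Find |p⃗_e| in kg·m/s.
1.1177e-22 kg·m/s

The electron is initially at rest, so by conservation of momentum:
p⃗_e = p⃗₀ − p⃗'  (incident photon momentum minus scattered photon momentum)

Photon momentum magnitudes (p = h/λ = E/c):
λ₀ = hc/E₀ = 5.8346 pm → p₀ = h/λ₀ = 1.1357e-22 kg·m/s
Δλ = λ_C(1 − cos 65°) = 1.4009 pm
λ' = 7.2355 pm → p' = h/λ' = 9.1578e-23 kg·m/s

The scattered photon makes angle θ = 65° with the incident direction, so by the law of cosines:
|p⃗_e|² = p₀² + p'² − 2p₀p'cos θ
|p⃗_e|² = (1.1357e-22)² + (9.1578e-23)² − 2·1.1357e-22·9.1578e-23·cos(65°)
|p⃗_e| = 1.1177e-22 kg·m/s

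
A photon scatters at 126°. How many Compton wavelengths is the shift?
1.5878 λ_C

The Compton shift formula is:
Δλ = λ_C(1 - cos θ)

Dividing both sides by λ_C:
Δλ/λ_C = 1 - cos θ

For θ = 126°:
Δλ/λ_C = 1 - cos(126°)
Δλ/λ_C = 1 - -0.5878
Δλ/λ_C = 1.5878

This means the shift is 1.5878 × λ_C = 3.8525 pm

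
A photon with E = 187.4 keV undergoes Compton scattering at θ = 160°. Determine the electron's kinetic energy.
77.8957 keV

By energy conservation: K_e = E_initial - E_final

First find the scattered photon energy:
Initial wavelength: λ = hc/E = 6.6160 pm
Compton shift: Δλ = λ_C(1 - cos(160°)) = 4.7063 pm
Final wavelength: λ' = 6.6160 + 4.7063 = 11.3223 pm
Final photon energy: E' = hc/λ' = 109.5043 keV

Electron kinetic energy:
K_e = E - E' = 187.4000 - 109.5043 = 77.8957 keV

(Intermediate values are shown rounded; full precision is carried through to the final answer.)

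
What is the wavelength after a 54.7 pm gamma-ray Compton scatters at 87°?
56.9993 pm

Using the Compton scattering formula:
λ' = λ + Δλ = λ + λ_C(1 - cos θ)

Given:
- Initial wavelength λ = 54.7 pm
- Scattering angle θ = 87°
- Compton wavelength λ_C ≈ 2.4263 pm

Calculate the shift:
Δλ = 2.4263 × (1 - cos(87°))
Δλ = 2.4263 × 0.9477
Δλ = 2.2993 pm

Final wavelength:
λ' = 54.7 + 2.2993 = 56.9993 pm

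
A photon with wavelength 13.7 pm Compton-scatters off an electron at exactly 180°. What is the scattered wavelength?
18.5526 pm

Using the Compton formula: λ' = λ + λ_C(1 − cos θ)

For θ = 180°, cos θ = -1 (exact) = -1.0000, so:
1 − cos 180° = 1 − (-1) = 2.0000

Δλ = λ_C × 2.0000 = 2.4263 × 2.0000 = 4.8526 pm

λ' = 13.7 + 4.8526 = 18.5526 pm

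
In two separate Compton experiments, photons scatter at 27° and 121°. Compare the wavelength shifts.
121° produces the larger shift by a factor of 13.900

Calculate both shifts using Δλ = λ_C(1 - cos θ):

For θ₁ = 27°:
Δλ₁ = 2.4263 × (1 - cos(27°))
Δλ₁ = 2.4263 × 0.1090
Δλ₁ = 0.2645 pm

For θ₂ = 121°:
Δλ₂ = 2.4263 × (1 - cos(121°))
Δλ₂ = 2.4263 × 1.5150
Δλ₂ = 3.6760 pm

The 121° angle produces the larger shift.
Ratio: 3.6760/0.2645 = 13.900

(Intermediate values are shown rounded; full precision is carried through to the final answer.)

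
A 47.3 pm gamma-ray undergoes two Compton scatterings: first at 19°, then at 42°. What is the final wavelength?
48.0554 pm

Apply Compton shift twice:

First scattering at θ₁ = 19°:
Δλ₁ = λ_C(1 - cos(19°))
Δλ₁ = 2.4263 × 0.0545
Δλ₁ = 0.1322 pm

After first scattering:
λ₁ = 47.3 + 0.1322 = 47.4322 pm

Second scattering at θ₂ = 42°:
Δλ₂ = λ_C(1 - cos(42°))
Δλ₂ = 2.4263 × 0.2569
Δλ₂ = 0.6232 pm

Final wavelength:
λ₂ = 47.4322 + 0.6232 = 48.0554 pm

Total shift: Δλ_total = 0.1322 + 0.6232 = 0.7554 pm

(Intermediate values are shown rounded; full precision is carried through to the final answer.)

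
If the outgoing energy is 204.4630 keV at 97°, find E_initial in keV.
371.0001 keV

Convert final energy to wavelength (hc ≈ 1239.842 keV·pm):
λ' = hc/E' = 1239.842 / 204.4630 = 6.0639 pm

Calculate the Compton shift:
Δλ = λ_C(1 - cos(97°))
Δλ = 2.4263 × (1 - cos(97°))
Δλ = 2.7220 pm

Initial wavelength:
λ = λ' - Δλ = 6.0639 - 2.7220 = 3.3419 pm

Initial energy:
E = hc/λ = 1239.842 / 3.3419 = 371.0001 keV

(Intermediate values are shown rounded; full precision is carried through to the final answer.)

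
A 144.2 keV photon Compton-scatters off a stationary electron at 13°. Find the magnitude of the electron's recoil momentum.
1.7394e-23 kg·m/s

The electron is initially at rest, so by conservation of momentum:
p⃗_e = p⃗₀ − p⃗'  (incident photon momentum minus scattered photon momentum)

Photon momentum magnitudes (p = h/λ = E/c):
λ₀ = hc/E₀ = 8.5981 pm → p₀ = h/λ₀ = 7.7065e-23 kg·m/s
Δλ = λ_C(1 − cos 13°) = 0.0622 pm
λ' = 8.6603 pm → p' = h/λ' = 7.6511e-23 kg·m/s

The scattered photon makes angle θ = 13° with the incident direction, so by the law of cosines:
|p⃗_e|² = p₀² + p'² − 2p₀p'cos θ
|p⃗_e|² = (7.7065e-23)² + (7.6511e-23)² − 2·7.7065e-23·7.6511e-23·cos(13°)
|p⃗_e| = 1.7394e-23 kg·m/s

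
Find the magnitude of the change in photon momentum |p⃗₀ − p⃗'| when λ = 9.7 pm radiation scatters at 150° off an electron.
1.1111e-22 kg·m/s

Photon momentum magnitude is p = h/λ.

Initial momentum:
p₀ = h/λ = 6.6261e-34/9.7000e-12 = 6.8310e-23 kg·m/s

After scattering:
λ' = λ + Δλ = 9.7 + 4.5276 = 14.2276 pm
p' = h/λ' = 6.6261e-34/1.4228e-11 = 4.6572e-23 kg·m/s

Momentum is a vector; the scattered photon's direction makes angle θ = 150° with the incident direction. The magnitude of the vector change Δp⃗ = p⃗₀ − p⃗' is found from the law of cosines:
|Δp⃗|² = p₀² + p'² − 2p₀p'cos θ
|Δp⃗|² = (6.8310e-23)² + (4.6572e-23)² − 2·6.8310e-23·4.6572e-23·cos(150°)
|Δp⃗| = 1.1111e-22 kg·m/s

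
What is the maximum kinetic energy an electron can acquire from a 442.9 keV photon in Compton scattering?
280.8714 keV

Maximum energy transfer occurs at θ = 180° (backscattering).

Initial photon: E₀ = 442.9 keV → λ₀ = 2.7994 pm

Maximum Compton shift (at 180°):
Δλ_max = 2λ_C = 2 × 2.4263 = 4.8526 pm

Final wavelength:
λ' = 2.7994 + 4.8526 = 7.6520 pm

Minimum photon energy (maximum energy to electron):
E'_min = hc/λ' = 162.0286 keV

Maximum electron kinetic energy:
K_max = E₀ - E'_min = 442.9000 - 162.0286 = 280.8714 keV

(Intermediate values are shown rounded; full precision is carried through to the final answer.)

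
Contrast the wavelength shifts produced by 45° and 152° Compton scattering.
152° produces the larger shift by a factor of 6.429

Calculate both shifts using Δλ = λ_C(1 - cos θ):

For θ₁ = 45°:
Δλ₁ = 2.4263 × (1 - cos(45°))
Δλ₁ = 2.4263 × 0.2929
Δλ₁ = 0.7106 pm

For θ₂ = 152°:
Δλ₂ = 2.4263 × (1 - cos(152°))
Δλ₂ = 2.4263 × 1.8829
Δλ₂ = 4.5686 pm

The 152° angle produces the larger shift.
Ratio: 4.5686/0.7106 = 6.429

(Intermediate values are shown rounded; full precision is carried through to the final answer.)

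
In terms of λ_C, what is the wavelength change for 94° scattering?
1.0698 λ_C

The Compton shift formula is:
Δλ = λ_C(1 - cos θ)

Dividing both sides by λ_C:
Δλ/λ_C = 1 - cos θ

For θ = 94°:
Δλ/λ_C = 1 - cos(94°)
Δλ/λ_C = 1 - -0.0698
Δλ/λ_C = 1.0698

This means the shift is 1.0698 × λ_C = 2.5956 pm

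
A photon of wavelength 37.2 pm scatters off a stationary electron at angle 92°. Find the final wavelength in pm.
39.7110 pm

Using the Compton scattering formula:
λ' = λ + Δλ = λ + λ_C(1 - cos θ)

Given:
- Initial wavelength λ = 37.2 pm
- Scattering angle θ = 92°
- Compton wavelength λ_C ≈ 2.4263 pm

Calculate the shift:
Δλ = 2.4263 × (1 - cos(92°))
Δλ = 2.4263 × 1.0349
Δλ = 2.5110 pm

Final wavelength:
λ' = 37.2 + 2.5110 = 39.7110 pm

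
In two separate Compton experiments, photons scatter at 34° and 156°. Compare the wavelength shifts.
156° produces the larger shift by a factor of 11.193

Calculate both shifts using Δλ = λ_C(1 - cos θ):

For θ₁ = 34°:
Δλ₁ = 2.4263 × (1 - cos(34°))
Δλ₁ = 2.4263 × 0.1710
Δλ₁ = 0.4148 pm

For θ₂ = 156°:
Δλ₂ = 2.4263 × (1 - cos(156°))
Δλ₂ = 2.4263 × 1.9135
Δλ₂ = 4.6429 pm

The 156° angle produces the larger shift.
Ratio: 4.6429/0.4148 = 11.193

(Intermediate values are shown rounded; full precision is carried through to the final answer.)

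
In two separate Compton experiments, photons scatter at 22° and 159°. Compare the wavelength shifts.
159° produces the larger shift by a factor of 26.554

Calculate both shifts using Δλ = λ_C(1 - cos θ):

For θ₁ = 22°:
Δλ₁ = 2.4263 × (1 - cos(22°))
Δλ₁ = 2.4263 × 0.0728
Δλ₁ = 0.1767 pm

For θ₂ = 159°:
Δλ₂ = 2.4263 × (1 - cos(159°))
Δλ₂ = 2.4263 × 1.9336
Δλ₂ = 4.6915 pm

The 159° angle produces the larger shift.
Ratio: 4.6915/0.1767 = 26.554

(Intermediate values are shown rounded; full precision is carried through to the final answer.)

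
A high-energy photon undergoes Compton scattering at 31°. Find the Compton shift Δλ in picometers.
0.3466 pm

Using the Compton scattering formula:
Δλ = λ_C(1 - cos θ)

where λ_C = h/(m_e·c) ≈ 2.4263 pm is the Compton wavelength of an electron.

For θ = 31°:
cos(31°) = 0.8572
1 - cos(31°) = 0.1428

Δλ = 2.4263 × 0.1428
Δλ = 0.3466 pm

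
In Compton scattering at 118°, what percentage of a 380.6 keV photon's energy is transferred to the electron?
0.5226 (or 52.26%)

Calculate initial and final photon energies:

Initial: E₀ = 380.6 keV → λ₀ = 3.2576 pm
Compton shift: Δλ = 3.5654 pm
Final wavelength: λ' = 6.8230 pm
Final energy: E' = 181.7153 keV

Fractional energy loss:
(E₀ - E')/E₀ = (380.6000 - 181.7153)/380.6000
= 198.8847/380.6000
= 0.5226
= 52.26%

(Intermediate values are shown rounded; full precision is carried through to the final answer.)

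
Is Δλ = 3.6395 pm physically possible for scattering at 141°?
No, inconsistent

Calculate the expected shift for θ = 141°:

Δλ_expected = λ_C(1 - cos(141°))
Δλ_expected = 2.4263 × (1 - cos(141°))
Δλ_expected = 2.4263 × 1.7771
Δλ_expected = 4.3119 pm

Given shift: 3.6395 pm
Expected shift: 4.3119 pm
Difference: 0.6724 pm

The values do not match. The given shift corresponds to θ ≈ 120.0°, not 141°.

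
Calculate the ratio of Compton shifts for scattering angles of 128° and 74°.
128° produces the larger shift by a factor of 2.230

Calculate both shifts using Δλ = λ_C(1 - cos θ):

For θ₁ = 74°:
Δλ₁ = 2.4263 × (1 - cos(74°))
Δλ₁ = 2.4263 × 0.7244
Δλ₁ = 1.7575 pm

For θ₂ = 128°:
Δλ₂ = 2.4263 × (1 - cos(128°))
Δλ₂ = 2.4263 × 1.6157
Δλ₂ = 3.9201 pm

The 128° angle produces the larger shift.
Ratio: 3.9201/1.7575 = 2.230

(Intermediate values are shown rounded; full precision is carried through to the final answer.)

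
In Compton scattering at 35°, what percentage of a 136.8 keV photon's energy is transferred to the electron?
0.0462 (or 4.62%)

Calculate initial and final photon energies:

Initial: E₀ = 136.8 keV → λ₀ = 9.0632 pm
Compton shift: Δλ = 0.4388 pm
Final wavelength: λ' = 9.5020 pm
Final energy: E' = 130.4827 keV

Fractional energy loss:
(E₀ - E')/E₀ = (136.8000 - 130.4827)/136.8000
= 6.3173/136.8000
= 0.0462
= 4.62%

(Intermediate values are shown rounded; full precision is carried through to the final answer.)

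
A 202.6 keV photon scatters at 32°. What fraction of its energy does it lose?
0.0568 (or 5.68%)

Calculate initial and final photon energies:

Initial: E₀ = 202.6 keV → λ₀ = 6.1197 pm
Compton shift: Δλ = 0.3687 pm
Final wavelength: λ' = 6.4883 pm
Final energy: E' = 191.0878 keV

Fractional energy loss:
(E₀ - E')/E₀ = (202.6000 - 191.0878)/202.6000
= 11.5122/202.6000
= 0.0568
= 5.68%

(Intermediate values are shown rounded; full precision is carried through to the final answer.)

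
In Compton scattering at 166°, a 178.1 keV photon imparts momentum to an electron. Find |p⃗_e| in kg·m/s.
1.5056e-22 kg·m/s

The electron is initially at rest, so by conservation of momentum:
p⃗_e = p⃗₀ − p⃗'  (incident photon momentum minus scattered photon momentum)

Photon momentum magnitudes (p = h/λ = E/c):
λ₀ = hc/E₀ = 6.9615 pm → p₀ = h/λ₀ = 9.5182e-23 kg·m/s
Δλ = λ_C(1 − cos 166°) = 4.7805 pm
λ' = 11.7420 pm → p' = h/λ' = 5.6430e-23 kg·m/s

The scattered photon makes angle θ = 166° with the incident direction, so by the law of cosines:
|p⃗_e|² = p₀² + p'² − 2p₀p'cos θ
|p⃗_e|² = (9.5182e-23)² + (5.6430e-23)² − 2·9.5182e-23·5.6430e-23·cos(166°)
|p⃗_e| = 1.5056e-22 kg·m/s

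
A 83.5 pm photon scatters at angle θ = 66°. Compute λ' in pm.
84.9394 pm

Using the Compton scattering formula:
λ' = λ + Δλ = λ + λ_C(1 - cos θ)

Given:
- Initial wavelength λ = 83.5 pm
- Scattering angle θ = 66°
- Compton wavelength λ_C ≈ 2.4263 pm

Calculate the shift:
Δλ = 2.4263 × (1 - cos(66°))
Δλ = 2.4263 × 0.5933
Δλ = 1.4394 pm

Final wavelength:
λ' = 83.5 + 1.4394 = 84.9394 pm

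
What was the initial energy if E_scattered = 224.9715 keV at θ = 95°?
431.5001 keV

Convert final energy to wavelength (hc ≈ 1239.842 keV·pm):
λ' = hc/E' = 1239.842 / 224.9715 = 5.5111 pm

Calculate the Compton shift:
Δλ = λ_C(1 - cos(95°))
Δλ = 2.4263 × (1 - cos(95°))
Δλ = 2.6378 pm

Initial wavelength:
λ = λ' - Δλ = 5.5111 - 2.6378 = 2.8733 pm

Initial energy:
E = hc/λ = 1239.842 / 2.8733 = 431.5001 keV

(Intermediate values are shown rounded; full precision is carried through to the final answer.)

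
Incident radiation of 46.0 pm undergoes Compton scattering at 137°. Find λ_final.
50.2008 pm

Using the Compton scattering formula:
λ' = λ + Δλ = λ + λ_C(1 - cos θ)

Given:
- Initial wavelength λ = 46.0 pm
- Scattering angle θ = 137°
- Compton wavelength λ_C ≈ 2.4263 pm

Calculate the shift:
Δλ = 2.4263 × (1 - cos(137°))
Δλ = 2.4263 × 1.7314
Δλ = 4.2008 pm

Final wavelength:
λ' = 46.0 + 4.2008 = 50.2008 pm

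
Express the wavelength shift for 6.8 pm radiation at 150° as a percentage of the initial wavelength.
66.5817%

Calculate the Compton shift:
Δλ = λ_C(1 - cos(150°))
Δλ = 2.4263 × (1 - cos(150°))
Δλ = 2.4263 × 1.8660
Δλ = 4.5276 pm

Percentage change:
(Δλ/λ₀) × 100 = (4.5276/6.8) × 100
= 66.5817%

(Intermediate values are shown rounded; full precision is carried through to the final answer.)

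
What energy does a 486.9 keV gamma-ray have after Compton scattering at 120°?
200.4315 keV

First convert energy to wavelength:
λ = hc/E, with hc ≈ 1239.842 keV·pm (i.e. 1239.842 eV·nm)

For E = 486.9 keV = 486900 eV:
λ = 1239.842 keV·pm / 486.9 keV
λ = 2.5464 pm

Calculate the Compton shift:
Δλ = λ_C(1 - cos(120°)) = 2.4263 × 1.5000
Δλ = 3.6395 pm

Final wavelength:
λ' = 2.5464 + 3.6395 = 6.1859 pm

Final energy:
E' = hc/λ' = 1239.842 / 6.1859 = 200.4315 keV

(Intermediate values are shown rounded; full precision is carried through to the final answer.)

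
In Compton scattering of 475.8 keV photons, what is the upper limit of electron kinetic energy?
309.5663 keV

Maximum energy transfer occurs at θ = 180° (backscattering).

Initial photon: E₀ = 475.8 keV → λ₀ = 2.6058 pm

Maximum Compton shift (at 180°):
Δλ_max = 2λ_C = 2 × 2.4263 = 4.8526 pm

Final wavelength:
λ' = 2.6058 + 4.8526 = 7.4584 pm

Minimum photon energy (maximum energy to electron):
E'_min = hc/λ' = 166.2337 keV

Maximum electron kinetic energy:
K_max = E₀ - E'_min = 475.8000 - 166.2337 = 309.5663 keV

(Intermediate values are shown rounded; full precision is carried through to the final answer.)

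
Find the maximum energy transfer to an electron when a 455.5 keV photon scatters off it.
291.8149 keV

Maximum energy transfer occurs at θ = 180° (backscattering).

Initial photon: E₀ = 455.5 keV → λ₀ = 2.7219 pm

Maximum Compton shift (at 180°):
Δλ_max = 2λ_C = 2 × 2.4263 = 4.8526 pm

Final wavelength:
λ' = 2.7219 + 4.8526 = 7.5746 pm

Minimum photon energy (maximum energy to electron):
E'_min = hc/λ' = 163.6851 keV

Maximum electron kinetic energy:
K_max = E₀ - E'_min = 455.5000 - 163.6851 = 291.8149 keV

(Intermediate values are shown rounded; full precision is carried through to the final answer.)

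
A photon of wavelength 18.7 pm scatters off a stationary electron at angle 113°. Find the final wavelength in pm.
22.0743 pm

Using the Compton scattering formula:
λ' = λ + Δλ = λ + λ_C(1 - cos θ)

Given:
- Initial wavelength λ = 18.7 pm
- Scattering angle θ = 113°
- Compton wavelength λ_C ≈ 2.4263 pm

Calculate the shift:
Δλ = 2.4263 × (1 - cos(113°))
Δλ = 2.4263 × 1.3907
Δλ = 3.3743 pm

Final wavelength:
λ' = 18.7 + 3.3743 = 22.0743 pm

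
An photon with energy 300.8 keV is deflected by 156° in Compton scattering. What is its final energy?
141.4591 keV

First convert energy to wavelength:
λ = hc/E, with hc ≈ 1239.842 keV·pm (i.e. 1239.842 eV·nm)

For E = 300.8 keV = 300800 eV:
λ = 1239.842 keV·pm / 300.8 keV
λ = 4.1218 pm

Calculate the Compton shift:
Δλ = λ_C(1 - cos(156°)) = 2.4263 × 1.9135
Δλ = 4.6429 pm

Final wavelength:
λ' = 4.1218 + 4.6429 = 8.7647 pm

Final energy:
E' = hc/λ' = 1239.842 / 8.7647 = 141.4591 keV

(Intermediate values are shown rounded; full precision is carried through to the final answer.)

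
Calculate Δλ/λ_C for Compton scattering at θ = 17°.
0.0437 λ_C

The Compton shift formula is:
Δλ = λ_C(1 - cos θ)

Dividing both sides by λ_C:
Δλ/λ_C = 1 - cos θ

For θ = 17°:
Δλ/λ_C = 1 - cos(17°)
Δλ/λ_C = 1 - 0.9563
Δλ/λ_C = 0.0437

This means the shift is 0.0437 × λ_C = 0.1060 pm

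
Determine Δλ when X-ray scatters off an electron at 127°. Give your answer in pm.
3.8865 pm

Using the Compton scattering formula:
Δλ = λ_C(1 - cos θ)

where λ_C = h/(m_e·c) ≈ 2.4263 pm is the Compton wavelength of an electron.

For θ = 127°:
cos(127°) = -0.6018
1 - cos(127°) = 1.6018

Δλ = 2.4263 × 1.6018
Δλ = 3.8865 pm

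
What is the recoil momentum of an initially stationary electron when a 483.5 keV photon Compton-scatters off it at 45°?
1.8376e-22 kg·m/s

The electron is initially at rest, so by conservation of momentum:
p⃗_e = p⃗₀ − p⃗'  (incident photon momentum minus scattered photon momentum)

Photon momentum magnitudes (p = h/λ = E/c):
λ₀ = hc/E₀ = 2.5643 pm → p₀ = h/λ₀ = 2.5840e-22 kg·m/s
Δλ = λ_C(1 − cos 45°) = 0.7106 pm
λ' = 3.2750 pm → p' = h/λ' = 2.0233e-22 kg·m/s

The scattered photon makes angle θ = 45° with the incident direction, so by the law of cosines:
|p⃗_e|² = p₀² + p'² − 2p₀p'cos θ
|p⃗_e|² = (2.5840e-22)² + (2.0233e-22)² − 2·2.5840e-22·2.0233e-22·cos(45°)
|p⃗_e| = 1.8376e-22 kg·m/s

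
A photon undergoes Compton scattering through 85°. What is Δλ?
2.2148 pm

Using the Compton scattering formula:
Δλ = λ_C(1 - cos θ)

where λ_C = h/(m_e·c) ≈ 2.4263 pm is the Compton wavelength of an electron.

For θ = 85°:
cos(85°) = 0.0872
1 - cos(85°) = 0.9128

Δλ = 2.4263 × 0.9128
Δλ = 2.2148 pm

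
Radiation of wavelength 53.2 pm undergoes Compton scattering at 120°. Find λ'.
56.8395 pm

Using the Compton formula: λ' = λ + λ_C(1 − cos θ)

For θ = 120°, cos θ = -1/2 (exact) = -0.5000, so:
1 − cos 120° = 1 − (-1/2) = 1.5000

Δλ = λ_C × 1.5000 = 2.4263 × 1.5000 = 3.6395 pm

λ' = 53.2 + 3.6395 = 56.8395 pm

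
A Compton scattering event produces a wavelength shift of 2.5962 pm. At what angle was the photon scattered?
94.02°

From the Compton formula Δλ = λ_C(1 - cos θ), we can solve for θ:

cos θ = 1 - Δλ/λ_C

Given:
- Δλ = 2.5962 pm
- λ_C = h/(m_e·c) ≈ 2.42631024 pm

cos θ = 1 - 2.5962/2.42631024
cos θ = 1 - 1.070020
cos θ = -0.070020

θ = arccos(-0.070020)
θ = 94.02°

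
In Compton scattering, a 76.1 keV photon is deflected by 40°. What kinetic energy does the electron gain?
2.5622 keV

By energy conservation: K_e = E_initial - E_final

First find the scattered photon energy:
Initial wavelength: λ = hc/E = 16.2923 pm
Compton shift: Δλ = λ_C(1 - cos(40°)) = 0.5676 pm
Final wavelength: λ' = 16.2923 + 0.5676 = 16.8599 pm
Final photon energy: E' = hc/λ' = 73.5378 keV

Electron kinetic energy:
K_e = E - E' = 76.1000 - 73.5378 = 2.5622 keV

(Intermediate values are shown rounded; full precision is carried through to the final answer.)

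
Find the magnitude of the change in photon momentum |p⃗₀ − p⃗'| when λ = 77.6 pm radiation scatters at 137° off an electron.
1.5482e-23 kg·m/s

Photon momentum magnitude is p = h/λ.

Initial momentum:
p₀ = h/λ = 6.6261e-34/7.7600e-11 = 8.5388e-24 kg·m/s

After scattering:
λ' = λ + Δλ = 77.6 + 4.2008 = 81.8008 pm
p' = h/λ' = 6.6261e-34/8.1801e-11 = 8.1003e-24 kg·m/s

Momentum is a vector; the scattered photon's direction makes angle θ = 137° with the incident direction. The magnitude of the vector change Δp⃗ = p⃗₀ − p⃗' is found from the law of cosines:
|Δp⃗|² = p₀² + p'² − 2p₀p'cos θ
|Δp⃗|² = (8.5388e-24)² + (8.1003e-24)² − 2·8.5388e-24·8.1003e-24·cos(137°)
|Δp⃗| = 1.5482e-23 kg·m/s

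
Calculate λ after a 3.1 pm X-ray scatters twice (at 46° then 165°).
8.6108 pm

Apply Compton shift twice:

First scattering at θ₁ = 46°:
Δλ₁ = λ_C(1 - cos(46°))
Δλ₁ = 2.4263 × 0.3053
Δλ₁ = 0.7409 pm

After first scattering:
λ₁ = 3.1 + 0.7409 = 3.8409 pm

Second scattering at θ₂ = 165°:
Δλ₂ = λ_C(1 - cos(165°))
Δλ₂ = 2.4263 × 1.9659
Δλ₂ = 4.7699 pm

Final wavelength:
λ₂ = 3.8409 + 4.7699 = 8.6108 pm

Total shift: Δλ_total = 0.7409 + 4.7699 = 5.5108 pm

(Intermediate values are shown rounded; full precision is carried through to the final answer.)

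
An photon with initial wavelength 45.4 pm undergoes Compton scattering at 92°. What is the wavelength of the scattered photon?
47.9110 pm

Using the Compton scattering formula:
λ' = λ + Δλ = λ + λ_C(1 - cos θ)

Given:
- Initial wavelength λ = 45.4 pm
- Scattering angle θ = 92°
- Compton wavelength λ_C ≈ 2.4263 pm

Calculate the shift:
Δλ = 2.4263 × (1 - cos(92°))
Δλ = 2.4263 × 1.0349
Δλ = 2.5110 pm

Final wavelength:
λ' = 45.4 + 2.5110 = 47.9110 pm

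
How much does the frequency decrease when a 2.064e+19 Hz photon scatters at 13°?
8.799e+16 Hz (decrease)

Convert frequency to wavelength (c = 299792458 m/s):
λ₀ = c/f₀ = 299792458/2.064e+19 = 1.4524828e-11 m = 14.5248 pm

Calculate Compton shift:
Δλ = λ_C(1 - cos(13°)) = 0.0622 pm

Final wavelength:
λ' = λ₀ + Δλ = 14.5248 + 0.0622 = 14.5870 pm

Final frequency:
f' = c/λ' = 299792458/1.4587015e-11 = 2.0552009e+19 Hz

Frequency shift (decrease):
Δf = f₀ - f' = 2.064e+19 - 2.0552009e+19 = 8.799e+16 Hz

(Intermediate values are shown rounded; full precision is carried through to the final answer.)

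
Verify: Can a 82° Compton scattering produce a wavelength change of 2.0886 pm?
Yes, consistent

Calculate the expected shift for θ = 82°:

Δλ_expected = λ_C(1 - cos(82°))
Δλ_expected = 2.4263 × (1 - cos(82°))
Δλ_expected = 2.4263 × 0.8608
Δλ_expected = 2.0886 pm

Given shift: 2.0886 pm
Expected shift: 2.0886 pm
Difference: 0.0000 pm

The values match. This is consistent with Compton scattering at the stated angle.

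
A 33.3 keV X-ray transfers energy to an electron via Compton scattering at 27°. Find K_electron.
0.2349 keV

By energy conservation: K_e = E_initial - E_final

First find the scattered photon energy:
Initial wavelength: λ = hc/E = 37.2325 pm
Compton shift: Δλ = λ_C(1 - cos(27°)) = 0.2645 pm
Final wavelength: λ' = 37.2325 + 0.2645 = 37.4969 pm
Final photon energy: E' = hc/λ' = 33.0651 keV

Electron kinetic energy:
K_e = E - E' = 33.3000 - 33.0651 = 0.2349 keV

(Intermediate values are shown rounded; full precision is carried through to the final answer.)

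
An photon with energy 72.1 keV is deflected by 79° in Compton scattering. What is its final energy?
64.7116 keV

First convert energy to wavelength:
λ = hc/E, with hc ≈ 1239.842 keV·pm (i.e. 1239.842 eV·nm)

For E = 72.1 keV = 72100 eV:
λ = 1239.842 keV·pm / 72.1 keV
λ = 17.1961 pm

Calculate the Compton shift:
Δλ = λ_C(1 - cos(79°)) = 2.4263 × 0.8092
Δλ = 1.9633 pm

Final wavelength:
λ' = 17.1961 + 1.9633 = 19.1595 pm

Final energy:
E' = hc/λ' = 1239.842 / 19.1595 = 64.7116 keV

(Intermediate values are shown rounded; full precision is carried through to the final answer.)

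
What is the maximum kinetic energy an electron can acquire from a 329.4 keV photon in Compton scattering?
185.5094 keV

Maximum energy transfer occurs at θ = 180° (backscattering).

Initial photon: E₀ = 329.4 keV → λ₀ = 3.7639 pm

Maximum Compton shift (at 180°):
Δλ_max = 2λ_C = 2 × 2.4263 = 4.8526 pm

Final wavelength:
λ' = 3.7639 + 4.8526 = 8.6166 pm

Minimum photon energy (maximum energy to electron):
E'_min = hc/λ' = 143.8906 keV

Maximum electron kinetic energy:
K_max = E₀ - E'_min = 329.4000 - 143.8906 = 185.5094 keV

(Intermediate values are shown rounded; full precision is carried through to the final answer.)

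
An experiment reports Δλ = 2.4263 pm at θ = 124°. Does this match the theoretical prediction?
No, inconsistent

Calculate the expected shift for θ = 124°:

Δλ_expected = λ_C(1 - cos(124°))
Δλ_expected = 2.4263 × (1 - cos(124°))
Δλ_expected = 2.4263 × 1.5592
Δλ_expected = 3.7831 pm

Given shift: 2.4263 pm
Expected shift: 3.7831 pm
Difference: 1.3568 pm

The values do not match. The given shift corresponds to θ ≈ 90.0°, not 124°.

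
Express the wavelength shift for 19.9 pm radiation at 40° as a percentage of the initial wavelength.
2.8525%

Calculate the Compton shift:
Δλ = λ_C(1 - cos(40°))
Δλ = 2.4263 × (1 - cos(40°))
Δλ = 2.4263 × 0.2340
Δλ = 0.5676 pm

Percentage change:
(Δλ/λ₀) × 100 = (0.5676/19.9) × 100
= 2.8525%

(Intermediate values are shown rounded; full precision is carried through to the final answer.)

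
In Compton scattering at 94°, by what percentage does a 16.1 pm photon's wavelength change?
16.1215%

Calculate the Compton shift:
Δλ = λ_C(1 - cos(94°))
Δλ = 2.4263 × (1 - cos(94°))
Δλ = 2.4263 × 1.0698
Δλ = 2.5956 pm

Percentage change:
(Δλ/λ₀) × 100 = (2.5956/16.1) × 100
= 16.1215%

(Intermediate values are shown rounded; full precision is carried through to the final answer.)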